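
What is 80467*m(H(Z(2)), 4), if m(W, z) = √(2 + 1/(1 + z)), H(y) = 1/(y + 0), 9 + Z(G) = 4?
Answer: 80467*√55/5 ≈ 1.1935e+5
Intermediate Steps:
Z(G) = -5 (Z(G) = -9 + 4 = -5)
H(y) = 1/y
80467*m(H(Z(2)), 4) = 80467*√((3 + 2*4)/(1 + 4)) = 80467*√((3 + 8)/5) = 80467*√((⅕)*11) = 80467*√(11/5) = 80467*(√55/5) = 80467*√55/5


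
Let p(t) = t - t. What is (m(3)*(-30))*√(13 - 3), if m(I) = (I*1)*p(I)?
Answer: 0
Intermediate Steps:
p(t) = 0
m(I) = 0 (m(I) = (I*1)*0 = I*0 = 0)
(m(3)*(-30))*√(13 - 3) = (0*(-30))*√(13 - 3) = 0*√10 = 0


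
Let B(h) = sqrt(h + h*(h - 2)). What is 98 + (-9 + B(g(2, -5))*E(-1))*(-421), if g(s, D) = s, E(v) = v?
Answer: 3887 + 421*sqrt(2) ≈ 4482.4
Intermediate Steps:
B(h) = sqrt(h + h*(-2 + h))
98 + (-9 + B(g(2, -5))*E(-1))*(-421) = 98 + (-9 + sqrt(2*(-1 + 2))*(-1))*(-421) = 98 + (-9 + sqrt(2*1)*(-1))*(-421) = 98 + (-9 + sqrt(2)*(-1))*(-421) = 98 + (-9 - sqrt(2))*(-421) = 98 + (3789 + 421*sqrt(2)) = 3887 + 421*sqrt(2)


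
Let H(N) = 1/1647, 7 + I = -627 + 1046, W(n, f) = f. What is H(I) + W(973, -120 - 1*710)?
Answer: -1367009/1647 ≈ -830.00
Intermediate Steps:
I = 412 (I = -7 + (-627 + 1046) = -7 + 419 = 412)
H(N) = 1/1647
H(I) + W(973, -120 - 1*710) = 1/1647 + (-120 - 1*710) = 1/1647 + (-120 - 710) = 1/1647 - 830 = -1367009/1647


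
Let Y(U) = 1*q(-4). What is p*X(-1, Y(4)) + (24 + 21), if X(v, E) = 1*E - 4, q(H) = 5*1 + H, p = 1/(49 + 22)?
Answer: 3192/71 ≈ 44.958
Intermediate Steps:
p = 1/71 ≈ 0.014085
q(H) = 5 + H
Y(U) = 1 (Y(U) = 1*(5 - 4) = 1*1 = 1)
X(v, E) = -4 + E (X(v, E) = E - 4 = -4 + E)
p*X(-1, Y(4)) + (24 + 21) = (-4 + 1)/71 + (24 + 21) = (1/71)*(-3) + 45 = -3/71 + 45 = 3192/71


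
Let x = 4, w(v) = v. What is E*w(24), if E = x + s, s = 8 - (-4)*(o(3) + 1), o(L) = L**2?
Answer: 1248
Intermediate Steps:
s = 48 (s = 8 - (-4)*(3**2 + 1) = 8 - (-4)*(9 + 1) = 8 - (-4)*10 = 8 - 1*(-40) = 8 + 40 = 48)
E = 52 (E = 4 + 48 = 52)
E*w(24) = 52*24 = 1248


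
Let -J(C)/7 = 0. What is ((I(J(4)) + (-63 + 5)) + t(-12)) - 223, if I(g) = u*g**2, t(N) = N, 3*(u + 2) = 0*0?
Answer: -293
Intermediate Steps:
u = -2 (u = -2 + (0*0)/3 = -2 + (1/3)*0 = -2 + 0 = -2)
J(C) = 0 (J(C) = -7*0 = 0)
I(g) = -2*g**2
((I(J(4)) + (-63 + 5)) + t(-12)) - 223 = ((-2*0**2 + (-63 + 5)) - 12) - 223 = ((-2*0 - 58) - 12) - 223 = ((0 - 58) - 12) - 223 = (-58 - 12) - 223 = -70 - 223 = -293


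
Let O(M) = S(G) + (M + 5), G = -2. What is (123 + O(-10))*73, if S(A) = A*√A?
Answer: 8614 - 146*I*√2 ≈ 8614.0 - 206.48*I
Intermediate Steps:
S(A) = A^(3/2)
O(M) = 5 + M - 2*I*√2 (O(M) = (-2)^(3/2) + (M + 5) = -2*I*√2 + (5 + M) = 5 + M - 2*I*√2)
(123 + O(-10))*73 = (123 + (5 - 10 - 2*I*√2))*73 = (123 + (-5 - 2*I*√2))*73 = (118 - 2*I*√2)*73 = 8614 - 146*I*√2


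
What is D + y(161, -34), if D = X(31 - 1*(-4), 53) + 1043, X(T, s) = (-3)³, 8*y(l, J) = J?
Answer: 4047/4 ≈ 1011.8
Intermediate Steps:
y(l, J) = J/8
X(T, s) = -27
D = 1016 (D = -27 + 1043 = 1016)
D + y(161, -34) = 1016 + (⅛)*(-34) = 1016 - 17/4 = 4047/4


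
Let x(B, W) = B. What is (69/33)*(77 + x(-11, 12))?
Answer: 138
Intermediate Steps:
(69/33)*(77 + x(-11, 12)) = (69/33)*(77 - 11) = (69*(1/33))*66 = (23/11)*66 = 138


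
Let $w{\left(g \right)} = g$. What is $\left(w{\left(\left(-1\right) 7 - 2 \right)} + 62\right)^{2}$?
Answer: $2809$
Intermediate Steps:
$\left(w{\left(\left(-1\right) 7 - 2 \right)} + 62\right)^{2} = \left(\left(\left(-1\right) 7 - 2\right) + 62\right)^{2} = \left(\left(-7 - 2\right) + 62\right)^{2} = \left(-9 + 62\right)^{2} = 53^{2} = 2809$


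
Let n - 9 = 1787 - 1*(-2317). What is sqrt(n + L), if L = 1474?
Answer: sqrt(5587) ≈ 74.746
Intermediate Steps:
n = 4113 (n = 9 + (1787 - 1*(-2317)) = 9 + (1787 + 2317) = 9 + 4104 = 4113)
sqrt(n + L) = sqrt(4113 + 1474) = sqrt(5587)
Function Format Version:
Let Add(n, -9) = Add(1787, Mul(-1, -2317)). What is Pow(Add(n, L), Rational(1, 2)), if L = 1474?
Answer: Pow(5587, Rational(1, 2)) ≈ 74.746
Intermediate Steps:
n = 4113 (n = Add(9, Add(1787, Mul(-1, -2317))) = Add(9, Add(1787, 2317)) = Add(9, 4104) = 4113)
Pow(Add(n, L), Rational(1, 2)) = Pow(Add(4113, 1474), Rational(1, 2)) = Pow(5587, Rational(1, 2))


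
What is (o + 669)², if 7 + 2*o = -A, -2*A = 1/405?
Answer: 1162323328321/2624400 ≈ 4.4289e+5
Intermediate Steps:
A = -1/810 (A = -½/405 = -½*1/405 = -1/810 ≈ -0.0012346)
o = -5669/1620 (o = -7/2 + (-1*(-1/810))/2 = -7/2 + (½)*(1/810) = -7/2 + 1/1620 = -5669/1620 ≈ -3.4994)
(o + 669)² = (-5669/1620 + 669)² = (1078111/1620)² = 1162323328321/2624400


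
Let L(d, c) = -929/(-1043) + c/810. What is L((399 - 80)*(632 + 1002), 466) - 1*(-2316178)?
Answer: 978388949134/422415 ≈ 2.3162e+6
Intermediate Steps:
L(d, c) = 929/1043 + c/810 (L(d, c) = -929*(-1/1043) + c*(1/810) = 929/1043 + c/810)
L((399 - 80)*(632 + 1002), 466) - 1*(-2316178) = (929/1043 + (1/810)*466) - 1*(-2316178) = (929/1043 + 233/405) + 2316178 = 619264/422415 + 2316178 = 978388949134/422415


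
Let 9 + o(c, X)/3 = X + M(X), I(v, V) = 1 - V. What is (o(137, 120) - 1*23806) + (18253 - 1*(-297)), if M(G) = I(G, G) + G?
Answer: -4920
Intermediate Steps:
M(G) = 1 (M(G) = (1 - G) + G = 1)
o(c, X) = -24 + 3*X (o(c, X) = -27 + 3*(X + 1) = -27 + 3*(1 + X) = -27 + (3 + 3*X) = -24 + 3*X)
(o(137, 120) - 1*23806) + (18253 - 1*(-297)) = ((-24 + 3*120) - 1*23806) + (18253 - 1*(-297)) = ((-24 + 360) - 23806) + (18253 + 297) = (336 - 23806) + 18550 = -23470 + 18550 = -4920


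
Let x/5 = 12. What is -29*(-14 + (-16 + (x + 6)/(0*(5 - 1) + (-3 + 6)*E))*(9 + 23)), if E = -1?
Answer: 35670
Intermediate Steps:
x = 60 (x = 5*12 = 60)
-29*(-14 + (-16 + (x + 6)/(0*(5 - 1) + (-3 + 6)*E))*(9 + 23)) = -29*(-14 + (-16 + (60 + 6)/(0*(5 - 1) + (-3 + 6)*(-1)))*(9 + 23)) = -29*(-14 + (-16 + 66/(0*4 + 3*(-1)))*32) = -29*(-14 + (-16 + 66/(0 - 3))*32) = -29*(-14 + (-16 + 66/(-3))*32) = -29*(-14 + (-16 + 66*(-⅓))*32) = -29*(-14 + (-16 - 22)*32) = -29*(-14 - 38*32) = -29*(-14 - 1216) = -29*(-1230) = 35670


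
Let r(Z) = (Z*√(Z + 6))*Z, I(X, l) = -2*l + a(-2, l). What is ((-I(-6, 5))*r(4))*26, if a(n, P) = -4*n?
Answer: 832*√10 ≈ 2631.0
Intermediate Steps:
I(X, l) = 8 - 2*l (I(X, l) = -2*l - 4*(-2) = -2*l + 8 = 8 - 2*l)
r(Z) = Z²*√(6 + Z) (r(Z) = (Z*√(6 + Z))*Z = Z²*√(6 + Z))
((-I(-6, 5))*r(4))*26 = ((-(8 - 2*5))*(4²*√(6 + 4)))*26 = ((-(8 - 10))*(16*√10))*26 = ((-1*(-2))*(16*√10))*26 = (2*(16*√10))*26 = (32*√10)*26 = 832*√10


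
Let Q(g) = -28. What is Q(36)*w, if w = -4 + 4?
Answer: 0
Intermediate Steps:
w = 0
Q(36)*w = -28*0 = 0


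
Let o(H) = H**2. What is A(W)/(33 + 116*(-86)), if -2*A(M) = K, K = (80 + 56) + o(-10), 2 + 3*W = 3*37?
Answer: 118/9943 ≈ 0.011868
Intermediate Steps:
W = 109/3 (W = -2/3 + (3*37)/3 = -2/3 + (1/3)*111 = -2/3 + 37 = 109/3 ≈ 36.333)
K = 236 (K = (80 + 56) + (-10)**2 = 136 + 100 = 236)
A(M) = -118 (A(M) = -1/2*236 = -118)
A(W)/(33 + 116*(-86)) = -118/(33 + 116*(-86)) = -118/(33 - 9976) = -118/(-9943) = -118*(-1/9943) = 118/9943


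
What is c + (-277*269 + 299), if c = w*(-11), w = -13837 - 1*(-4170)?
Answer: 32123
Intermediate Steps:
w = -9667 (w = -13837 + 4170 = -9667)
c = 106337 (c = -9667*(-11) = 106337)
c + (-277*269 + 299) = 106337 + (-277*269 + 299) = 106337 + (-74513 + 299) = 106337 - 74214 = 32123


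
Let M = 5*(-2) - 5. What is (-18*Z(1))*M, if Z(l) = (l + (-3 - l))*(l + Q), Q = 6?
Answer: -5670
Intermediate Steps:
M = -15 (M = -10 - 5 = -15)
Z(l) = -18 - 3*l (Z(l) = (l + (-3 - l))*(l + 6) = -3*(6 + l) = -18 - 3*l)
(-18*Z(1))*M = -18*(-18 - 3*1)*(-15) = -18*(-18 - 3)*(-15) = -18*(-21)*(-15) = 378*(-15) = -5670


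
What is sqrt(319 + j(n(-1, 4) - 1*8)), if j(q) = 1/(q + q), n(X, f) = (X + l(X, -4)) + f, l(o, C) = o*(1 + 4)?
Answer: sqrt(31895)/10 ≈ 17.859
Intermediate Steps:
l(o, C) = 5*o (l(o, C) = o*5 = 5*o)
n(X, f) = f + 6*X (n(X, f) = (X + 5*X) + f = 6*X + f = f + 6*X)
j(q) = 1/(2*q)
sqrt(319 + j(n(-1, 4) - 1*8)) = sqrt(319 + 1/(2*((4 + 6*(-1)) - 1*8))) = sqrt(319 + 1/(2*((4 - 6) - 8))) = sqrt(319 + 1/(2*(-2 - 8))) = sqrt(319 + (1/2)/(-10)) = sqrt(319 + (1/2)*(-1/10)) = sqrt(319 - 1/20) = sqrt(6379/20) = sqrt(31895)/10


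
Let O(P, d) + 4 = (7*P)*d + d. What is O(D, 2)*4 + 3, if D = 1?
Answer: 51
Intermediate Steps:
O(P, d) = -4 + d + 7*P*d (O(P, d) = -4 + ((7*P)*d + d) = -4 + (7*P*d + d) = -4 + (d + 7*P*d) = -4 + d + 7*P*d)
O(D, 2)*4 + 3 = (-4 + 2 + 7*1*2)*4 + 3 = (-4 + 2 + 14)*4 + 3 = 12*4 + 3 = 48 + 3 = 51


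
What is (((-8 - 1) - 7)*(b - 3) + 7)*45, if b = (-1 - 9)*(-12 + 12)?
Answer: 2475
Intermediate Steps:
b = 0 (b = -10*0 = 0)
(((-8 - 1) - 7)*(b - 3) + 7)*45 = (((-8 - 1) - 7)*(0 - 3) + 7)*45 = ((-9 - 7)*(-3) + 7)*45 = (-16*(-3) + 7)*45 = (48 + 7)*45 = 55*45 = 2475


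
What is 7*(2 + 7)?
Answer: 63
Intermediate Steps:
7*(2 + 7) = 7*9 = 63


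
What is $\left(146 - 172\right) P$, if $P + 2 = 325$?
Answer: $-8398$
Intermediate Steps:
$P = 323$ ($P = -2 + 325 = 323$)
$\left(146 - 172\right) P = \left(146 - 172\right) 323 = \left(-26\right) 323 = -8398$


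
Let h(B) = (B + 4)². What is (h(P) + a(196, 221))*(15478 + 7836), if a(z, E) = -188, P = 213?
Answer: 1093449914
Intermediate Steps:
h(B) = (4 + B)²
(h(P) + a(196, 221))*(15478 + 7836) = ((4 + 213)² - 188)*(15478 + 7836) = (217² - 188)*23314 = (47089 - 188)*23314 = 46901*23314 = 1093449914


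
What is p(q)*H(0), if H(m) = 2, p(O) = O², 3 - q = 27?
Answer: 1152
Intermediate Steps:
q = -24 (q = 3 - 1*27 = 3 - 27 = -24)
p(q)*H(0) = (-24)²*2 = 576*2 = 1152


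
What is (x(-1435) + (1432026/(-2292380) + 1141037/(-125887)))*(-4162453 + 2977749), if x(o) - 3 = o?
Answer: 123222167259072967392/72145210265 ≈ 1.7080e+9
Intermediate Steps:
x(o) = 3 + o
(x(-1435) + (1432026/(-2292380) + 1141037/(-125887)))*(-4162453 + 2977749) = ((3 - 1435) + (1432026/(-2292380) + 1141037/(-125887)))*(-4162453 + 2977749) = (-1432 + (1432026*(-1/2292380) + 1141037*(-1/125887)))*(-1184704) = (-1432 + (-716013/1146190 - 1141037/125887))*(-1184704) = (-1432 - 1397981927561/144290420530)*(-1184704) = -208021864126521/144290420530*(-1184704) = 123222167259072967392/72145210265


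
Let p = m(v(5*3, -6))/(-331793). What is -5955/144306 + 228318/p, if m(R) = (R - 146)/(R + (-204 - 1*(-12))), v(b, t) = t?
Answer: -45093683502440989/456969 ≈ -9.8680e+10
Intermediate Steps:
m(R) = (-146 + R)/(-192 + R) (m(R) = (-146 + R)/(R + (-204 + 12)) = (-146 + R)/(R - 192) = (-146 + R)/(-192 + R))
p = -76/32847507 (p = ((-146 - 6)/(-192 - 6))/(-331793) = (-152/(-198))*(-1/331793) = -1/198*(-152)*(-1/331793) = (76/99)*(-1/331793) = -76/32847507 ≈ -2.3137e-6)
-5955/144306 + 228318/p = -5955/144306 + 228318/(-76/32847507) = -5955*1/144306 + 228318*(-32847507/76) = -1985/48102 - 3749838551613/38 = -45093683502440989/456969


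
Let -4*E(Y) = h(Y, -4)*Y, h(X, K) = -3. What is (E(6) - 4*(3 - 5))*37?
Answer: 925/2 ≈ 462.50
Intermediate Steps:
E(Y) = 3*Y/4 (E(Y) = -(-3)*Y/4 = 3*Y/4)
(E(6) - 4*(3 - 5))*37 = ((3/4)*6 - 4*(3 - 5))*37 = (9/2 - 4*(-2))*37 = (9/2 + 8)*37 = (25/2)*37 = 925/2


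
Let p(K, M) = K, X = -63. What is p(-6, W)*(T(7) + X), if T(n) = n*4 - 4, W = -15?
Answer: 234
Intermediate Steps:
T(n) = -4 + 4*n (T(n) = 4*n - 4 = -4 + 4*n)
p(-6, W)*(T(7) + X) = -6*((-4 + 4*7) - 63) = -6*((-4 + 28) - 63) = -6*(24 - 63) = -6*(-39) = 234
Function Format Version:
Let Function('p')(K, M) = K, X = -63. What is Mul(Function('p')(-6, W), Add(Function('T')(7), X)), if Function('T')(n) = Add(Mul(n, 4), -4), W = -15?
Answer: 234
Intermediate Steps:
Function('T')(n) = Add(-4, Mul(4, n)) (Function('T')(n) = Add(Mul(4, n), -4) = Add(-4, Mul(4, n)))
Mul(Function('p')(-6, W), Add(Function('T')(7), X)) = Mul(-6, Add(Add(-4, Mul(4, 7)), -63)) = Mul(-6, Add(Add(-4, 28), -63)) = Mul(-6, Add(24, -63)) = Mul(-6, -39) = 234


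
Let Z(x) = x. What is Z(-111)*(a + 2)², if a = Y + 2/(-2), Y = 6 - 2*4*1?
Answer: -111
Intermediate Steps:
Y = -2 (Y = 6 - 8*1 = 6 - 8 = -2)
a = -3 (a = -2 + 2/(-2) = -2 + 2*(-½) = -2 - 1 = -3)
Z(-111)*(a + 2)² = -111*(-3 + 2)² = -111*(-1)² = -111*1 = -111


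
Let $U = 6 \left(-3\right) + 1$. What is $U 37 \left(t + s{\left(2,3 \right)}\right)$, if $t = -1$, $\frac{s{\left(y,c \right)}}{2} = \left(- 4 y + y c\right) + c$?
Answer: $-629$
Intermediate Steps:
$s{\left(y,c \right)} = - 8 y + 2 c + 2 c y$ ($s{\left(y,c \right)} = 2 \left(\left(- 4 y + y c\right) + c\right) = 2 \left(\left(- 4 y + c y\right) + c\right) = 2 \left(c - 4 y + c y\right) = - 8 y + 2 c + 2 c y$)
$U = -17$ ($U = -18 + 1 = -17$)
$U 37 \left(t + s{\left(2,3 \right)}\right) = \left(-17\right) 37 \left(-1 + \left(\left(-8\right) 2 + 2 \cdot 3 + 2 \cdot 3 \cdot 2\right)\right) = - 629 \left(-1 + \left(-16 + 6 + 12\right)\right) = - 629 \left(-1 + 2\right) = \left(-629\right) 1 = -629$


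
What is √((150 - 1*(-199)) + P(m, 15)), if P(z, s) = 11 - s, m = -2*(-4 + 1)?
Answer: √345 ≈ 18.574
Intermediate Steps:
m = 6 (m = -2*(-3) = 6)
√((150 - 1*(-199)) + P(m, 15)) = √((150 - 1*(-199)) + (11 - 1*15)) = √((150 + 199) + (11 - 15)) = √(349 - 4) = √345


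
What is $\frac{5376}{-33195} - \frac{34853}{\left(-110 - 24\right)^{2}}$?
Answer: $- \frac{417825597}{198683140} \approx -2.103$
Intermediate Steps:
$\frac{5376}{-33195} - \frac{34853}{\left(-110 - 24\right)^{2}} = 5376 \left(- \frac{1}{33195}\right) - \frac{34853}{\left(-134\right)^{2}} = - \frac{1792}{11065} - \frac{34853}{17956} = - \frac{417825597}{198683140}$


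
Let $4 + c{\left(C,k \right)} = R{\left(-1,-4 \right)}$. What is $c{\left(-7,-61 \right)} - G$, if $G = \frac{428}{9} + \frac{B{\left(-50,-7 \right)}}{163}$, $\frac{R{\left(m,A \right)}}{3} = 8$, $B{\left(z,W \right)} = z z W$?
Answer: $\frac{117076}{1467} \approx 79.806$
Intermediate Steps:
$B{\left(z,W \right)} = W z^{2}$ ($B{\left(z,W \right)} = z W z = W z^{2}$)
$R{\left(m,A \right)} = 24$ ($R{\left(m,A \right)} = 3 \cdot 8 = 24$)
$c{\left(C,k \right)} = 20$ ($c{\left(C,k \right)} = -4 + 24 = 20$)
$G = - \frac{87736}{1467}$ ($G = \frac{428}{9} + \frac{\left(-7\right) \left(-50\right)^{2}}{163} = 428 \cdot \frac{1}{9} + \left(-7\right) 2500 \cdot \frac{1}{163} = \frac{428}{9} - \frac{17500}{163} = - \frac{87736}{1467} \approx -59.806$)
$c{\left(-7,-61 \right)} - G = 20 - - \frac{87736}{1467} = 20 + \frac{87736}{1467} = \frac{117076}{1467}$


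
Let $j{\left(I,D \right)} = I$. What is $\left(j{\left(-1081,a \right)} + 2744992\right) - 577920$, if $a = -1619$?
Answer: $2165991$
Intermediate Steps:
$\left(j{\left(-1081,a \right)} + 2744992\right) - 577920 = \left(-1081 + 2744992\right) - 577920 = 2743911 - 577920 = 2165991$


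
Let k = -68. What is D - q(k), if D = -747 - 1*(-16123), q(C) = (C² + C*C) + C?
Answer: 6196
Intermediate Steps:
q(C) = C + 2*C² (q(C) = (C² + C²) + C = 2*C² + C = C + 2*C²)
D = 15376 (D = -747 + 16123 = 15376)
D - q(k) = 15376 - (-68)*(1 + 2*(-68)) = 15376 - (-68)*(1 - 136) = 15376 - (-68)*(-135) = 15376 - 1*9180 = 15376 - 9180 = 6196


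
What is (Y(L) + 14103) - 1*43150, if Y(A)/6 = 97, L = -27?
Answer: -28465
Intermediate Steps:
Y(A) = 582 (Y(A) = 6*97 = 582)
(Y(L) + 14103) - 1*43150 = (582 + 14103) - 1*43150 = 14685 - 43150 = -28465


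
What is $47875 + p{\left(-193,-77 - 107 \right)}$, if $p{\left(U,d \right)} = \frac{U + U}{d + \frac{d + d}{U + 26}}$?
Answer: $\frac{726774731}{15180} \approx 47877.0$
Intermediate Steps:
$p{\left(U,d \right)} = \frac{2 U}{d + \frac{2 d}{26 + U}}$
$47875 + p{\left(-193,-77 - 107 \right)} = 47875 + 2 \left(-193\right) \frac{1}{-77 - 107} \frac{1}{28 - 193} \left(26 - 193\right) = 47875 + 2 \left(-193\right) \frac{1}{-184} \frac{1}{-165} \left(-167\right) = 47875 + 2 \left(-193\right) \left(- \frac{1}{184}\right) \left(- \frac{1}{165}\right) \left(-167\right) = 47875 + \frac{32231}{15180} = \frac{726774731}{15180}$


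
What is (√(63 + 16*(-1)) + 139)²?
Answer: (139 + √47)² ≈ 21274.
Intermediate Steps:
(√(63 + 16*(-1)) + 139)² = (√(63 - 16) + 139)² = (√47 + 139)² = (139 + √47)²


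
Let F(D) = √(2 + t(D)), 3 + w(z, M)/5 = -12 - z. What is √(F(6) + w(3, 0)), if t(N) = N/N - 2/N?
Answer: √(-810 + 6*√6)/3 ≈ 9.4004*I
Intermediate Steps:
w(z, M) = -75 - 5*z (w(z, M) = -15 + 5*(-12 - z) = -15 + (-60 - 5*z) = -75 - 5*z)
t(N) = 1 - 2/N
F(D) = √(2 + (-2 + D)/D)
√(F(6) + w(3, 0)) = √(√(3 - 2/6) + (-75 - 5*3)) = √(√(3 - 2*⅙) + (-75 - 15)) = √(√(3 - ⅓) - 90) = √(√(8/3) - 90) = √(2*√6/3 - 90) = √(-90 + 2*√6/3)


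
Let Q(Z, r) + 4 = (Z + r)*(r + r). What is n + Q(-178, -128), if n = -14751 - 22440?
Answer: 41141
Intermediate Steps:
Q(Z, r) = -4 + 2*r*(Z + r) (Q(Z, r) = -4 + (Z + r)*(r + r) = -4 + (Z + r)*(2*r) = -4 + 2*r*(Z + r))
n = -37191
n + Q(-178, -128) = -37191 + (-4 + 2*(-128)² + 2*(-178)*(-128)) = -37191 + (-4 + 2*16384 + 45568) = -37191 + (-4 + 32768 + 45568) = -37191 + 78332 = 41141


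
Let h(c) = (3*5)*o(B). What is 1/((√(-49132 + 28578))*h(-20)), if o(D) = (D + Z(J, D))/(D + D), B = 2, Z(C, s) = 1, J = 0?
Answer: -2*I*√20554/462465 ≈ -0.00062001*I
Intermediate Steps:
o(D) = (1 + D)/(2*D) (o(D) = (D + 1)/(D + D) = (1 + D)/((2*D)) = (1 + D)*(1/(2*D)) = (1 + D)/(2*D))
h(c) = 45/4 (h(c) = (3*5)*((½)*(1 + 2)/2) = 15*((½)*(½)*3) = 15*(¾) = 45/4)
1/((√(-49132 + 28578))*h(-20)) = 1/((√(-49132 + 28578))*(45/4)) = (4/45)/√(-20554) = (4/45)/(I*√20554) = -I*√20554/20554*(4/45) = -2*I*√20554/462465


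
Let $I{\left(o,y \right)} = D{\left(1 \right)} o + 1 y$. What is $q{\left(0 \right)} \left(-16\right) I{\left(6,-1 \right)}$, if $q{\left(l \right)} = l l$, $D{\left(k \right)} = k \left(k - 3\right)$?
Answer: $0$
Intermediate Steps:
$D{\left(k \right)} = k \left(-3 + k\right)$
$q{\left(l \right)} = l^{2}$
$I{\left(o,y \right)} = y - 2 o$ ($I{\left(o,y \right)} = 1 \left(-3 + 1\right) o + 1 y = 1 \left(-2\right) o + y = - 2 o + y = y - 2 o$)
$q{\left(0 \right)} \left(-16\right) I{\left(6,-1 \right)} = 0^{2} \left(-16\right) \left(-1 - 12\right) = 0 \left(-16\right) \left(-1 - 12\right) = 0 \left(-13\right) = 0$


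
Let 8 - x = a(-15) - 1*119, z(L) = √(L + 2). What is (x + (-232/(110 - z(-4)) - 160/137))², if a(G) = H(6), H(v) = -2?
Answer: (33180935398*√2 + 1794535027489*I)/(18769*(110*√2 + 6049*I)) ≈ 15806.0 - 6.817*I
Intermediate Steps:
z(L) = √(2 + L)
a(G) = -2
x = 129 (x = 8 - (-2 - 1*119) = 8 - (-2 - 119) = 8 - 1*(-121) = 8 + 121 = 129)
(x + (-232/(110 - z(-4)) - 160/137))² = (129 + (-232/(110 - √(2 - 4)) - 160/137))² = (129 + (-232/(110 - √(-2)) - 160*1/137))² = (129 + (-232/(110 - I*√2) - 160/137))² = (129 + (-160/137 - 232/(110 - I*√2)))² = (17513/137 - 232/(110 - I*√2))²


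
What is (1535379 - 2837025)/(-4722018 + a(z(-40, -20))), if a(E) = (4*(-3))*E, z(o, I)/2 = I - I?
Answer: 216941/787003 ≈ 0.27565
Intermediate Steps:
z(o, I) = 0 (z(o, I) = 2*(I - I) = 2*0 = 0)
a(E) = -12*E
(1535379 - 2837025)/(-4722018 + a(z(-40, -20))) = (1535379 - 2837025)/(-4722018 - 12*0) = -1301646/(-4722018 + 0) = -1301646/(-4722018) = -1301646*(-1/4722018) = 216941/787003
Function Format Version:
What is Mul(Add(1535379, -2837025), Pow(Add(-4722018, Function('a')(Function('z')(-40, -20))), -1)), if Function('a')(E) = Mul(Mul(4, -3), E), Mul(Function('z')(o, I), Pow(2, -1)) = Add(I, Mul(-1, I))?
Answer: Rational(216941, 787003) ≈ 0.27565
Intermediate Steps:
Function('z')(o, I) = 0 (Function('z')(o, I) = Mul(2, Add(I, Mul(-1, I))) = Mul(2, 0) = 0)
Function('a')(E) = Mul(-12, E)
Mul(Add(1535379, -2837025), Pow(Add(-4722018, Function('a')(Function('z')(-40, -20))), -1)) = Mul(Add(1535379, -2837025), Pow(Add(-4722018, Mul(-12, 0)), -1)) = Mul(-1301646, Pow(Add(-4722018, 0), -1)) = Mul(-1301646, Pow(-4722018, -1)) = Mul(-1301646, Rational(-1, 4722018)) = Rational(216941, 787003)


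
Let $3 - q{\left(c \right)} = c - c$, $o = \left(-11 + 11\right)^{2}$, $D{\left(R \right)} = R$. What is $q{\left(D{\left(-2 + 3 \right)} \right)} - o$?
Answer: $3$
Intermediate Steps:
$o = 0$ ($o = 0^{2} = 0$)
$q{\left(c \right)} = 3$ ($q{\left(c \right)} = 3 - \left(c - c\right) = 3 - 0 = 3 + 0 = 3$)
$q{\left(D{\left(-2 + 3 \right)} \right)} - o = 3 - 0 = 3 + 0 = 3$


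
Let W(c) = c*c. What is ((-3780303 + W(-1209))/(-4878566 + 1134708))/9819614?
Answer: 1159311/18381620215406 ≈ 6.3069e-8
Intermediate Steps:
W(c) = c²
((-3780303 + W(-1209))/(-4878566 + 1134708))/9819614 = ((-3780303 + (-1209)²)/(-4878566 + 1134708))/9819614 = ((-3780303 + 1461681)/(-3743858))*(1/9819614) = -2318622*(-1/3743858)*(1/9819614) = (1159311/1871929)*(1/9819614) = 1159311/18381620215406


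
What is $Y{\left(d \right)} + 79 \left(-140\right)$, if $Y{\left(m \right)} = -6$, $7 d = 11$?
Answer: $-11066$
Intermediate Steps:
$d = \frac{11}{7}$ ($d = \frac{1}{7} \cdot 11 = \frac{11}{7} \approx 1.5714$)
$Y{\left(d \right)} + 79 \left(-140\right) = -6 + 79 \left(-140\right) = -6 - 11060 = -11066$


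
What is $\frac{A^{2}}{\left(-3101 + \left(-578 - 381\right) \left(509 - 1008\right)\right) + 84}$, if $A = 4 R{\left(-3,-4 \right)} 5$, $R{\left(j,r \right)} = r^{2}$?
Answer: $\frac{25600}{118881} \approx 0.21534$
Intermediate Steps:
$A = 320$ ($A = 4 \left(-4\right)^{2} \cdot 5 = 4 \cdot 16 \cdot 5 = 64 \cdot 5 = 320$)
$\frac{A^{2}}{\left(-3101 + \left(-578 - 381\right) \left(509 - 1008\right)\right) + 84} = \frac{320^{2}}{\left(-3101 + \left(-578 - 381\right) \left(509 - 1008\right)\right) + 84} = \frac{102400}{\left(-3101 - -478541\right) + 84} = \frac{102400}{\left(-3101 + 478541\right) + 84} = \frac{102400}{475440 + 84} = \frac{102400}{475524} = 102400 \cdot \frac{1}{475524} = \frac{25600}{118881}$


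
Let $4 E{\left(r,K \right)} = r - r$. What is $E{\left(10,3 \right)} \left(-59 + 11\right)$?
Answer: $0$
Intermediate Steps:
$E{\left(r,K \right)} = 0$ ($E{\left(r,K \right)} = \frac{r - r}{4} = \frac{1}{4} \cdot 0 = 0$)
$E{\left(10,3 \right)} \left(-59 + 11\right) = 0 \left(-59 + 11\right) = 0 \left(-48\right) = 0$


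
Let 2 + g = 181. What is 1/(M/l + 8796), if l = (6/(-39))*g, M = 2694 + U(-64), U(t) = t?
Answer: 179/1557389 ≈ 0.00011494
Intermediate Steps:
M = 2630 (M = 2694 - 64 = 2630)
g = 179 (g = -2 + 181 = 179)
l = -358/13 (l = (6/(-39))*179 = (6*(-1/39))*179 = -2/13*179 = -358/13 ≈ -27.538)
1/(M/l + 8796) = 1/(2630/(-358/13) + 8796) = 1/(2630*(-13/358) + 8796) = 1/(-17095/179 + 8796) = 1/(1557389/179) = 179/1557389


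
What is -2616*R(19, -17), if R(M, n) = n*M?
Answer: 844968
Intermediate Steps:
R(M, n) = M*n
-2616*R(19, -17) = -49704*(-17) = -2616*(-323) = 844968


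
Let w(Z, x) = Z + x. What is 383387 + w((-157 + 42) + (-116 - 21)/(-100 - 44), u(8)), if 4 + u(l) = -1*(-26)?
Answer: 55194473/144 ≈ 3.8330e+5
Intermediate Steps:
u(l) = 22 (u(l) = -4 - 1*(-26) = -4 + 26 = 22)
383387 + w((-157 + 42) + (-116 - 21)/(-100 - 44), u(8)) = 383387 + (((-157 + 42) + (-116 - 21)/(-100 - 44)) + 22) = 383387 + ((-115 - 137/(-144)) + 22) = 383387 + ((-115 - 137*(-1/144)) + 22) = 383387 + ((-115 + 137/144) + 22) = 383387 + (-16423/144 + 22) = 383387 - 13255/144 = 55194473/144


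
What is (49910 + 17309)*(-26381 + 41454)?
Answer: 1013191987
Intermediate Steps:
(49910 + 17309)*(-26381 + 41454) = 67219*15073 = 1013191987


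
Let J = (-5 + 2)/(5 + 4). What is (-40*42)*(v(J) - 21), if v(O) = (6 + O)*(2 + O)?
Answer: 58240/3 ≈ 19413.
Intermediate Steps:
J = -⅓ (J = -3/9 = -3*⅑ = -⅓ ≈ -0.33333)
v(O) = (2 + O)*(6 + O)
(-40*42)*(v(J) - 21) = (-40*42)*((12 + (-⅓)² + 8*(-⅓)) - 21) = -1680*((12 + ⅑ - 8/3) - 21) = -1680*(85/9 - 21) = -1680*(-104/9) = 58240/3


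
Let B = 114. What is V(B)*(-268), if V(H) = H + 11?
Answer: -33500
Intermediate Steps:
V(H) = 11 + H
V(B)*(-268) = (11 + 114)*(-268) = 125*(-268) = -33500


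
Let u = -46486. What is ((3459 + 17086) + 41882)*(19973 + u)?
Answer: -1655127051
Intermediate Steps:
((3459 + 17086) + 41882)*(19973 + u) = ((3459 + 17086) + 41882)*(19973 - 46486) = (20545 + 41882)*(-26513) = 62427*(-26513) = -1655127051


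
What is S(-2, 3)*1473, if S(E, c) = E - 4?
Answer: -8838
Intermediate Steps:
S(E, c) = -4 + E
S(-2, 3)*1473 = (-4 - 2)*1473 = -6*1473 = -8838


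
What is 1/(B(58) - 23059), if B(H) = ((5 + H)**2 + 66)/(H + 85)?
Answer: -143/3293402 ≈ -4.3420e-5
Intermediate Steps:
B(H) = (66 + (5 + H)**2)/(85 + H)
1/(B(58) - 23059) = 1/((66 + (5 + 58)**2)/(85 + 58) - 23059) = 1/((66 + 63**2)/143 - 23059) = 1/((66 + 3969)/143 - 23059) = 1/((1/143)*4035 - 23059) = 1/(4035/143 - 23059) = 1/(-3293402/143) = -143/3293402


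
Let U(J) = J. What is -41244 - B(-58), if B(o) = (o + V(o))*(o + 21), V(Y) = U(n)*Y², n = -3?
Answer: -416794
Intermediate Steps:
V(Y) = -3*Y²
B(o) = (21 + o)*(o - 3*o²) (B(o) = (o - 3*o²)*(o + 21) = (o - 3*o²)*(21 + o) = (21 + o)*(o - 3*o²))
-41244 - B(-58) = -41244 - (-58)*(21 - 62*(-58) - 3*(-58)²) = -41244 - (-58)*(21 + 3596 - 3*3364) = -41244 - (-58)*(21 + 3596 - 10092) = -41244 - (-58)*(-6475) = -41244 - 1*375550 = -41244 - 375550 = -416794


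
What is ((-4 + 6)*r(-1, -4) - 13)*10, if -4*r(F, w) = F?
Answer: -125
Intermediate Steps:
r(F, w) = -F/4
((-4 + 6)*r(-1, -4) - 13)*10 = ((-4 + 6)*(-1/4*(-1)) - 13)*10 = (2*(1/4) - 13)*10 = (1/2 - 13)*10 = -25/2*10 = -125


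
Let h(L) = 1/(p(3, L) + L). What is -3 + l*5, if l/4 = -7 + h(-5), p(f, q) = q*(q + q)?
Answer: -1283/9 ≈ -142.56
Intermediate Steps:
p(f, q) = 2*q² (p(f, q) = q*(2*q) = 2*q²)
h(L) = 1/(L + 2*L²) (h(L) = 1/(2*L² + L) = 1/(L + 2*L²))
l = -1256/45 (l = 4*(-7 + 1/((-5)*(1 + 2*(-5)))) = 4*(-7 - 1/(5*(1 - 10))) = 4*(-7 - ⅕/(-9)) = 4*(-7 - ⅕*(-⅑)) = 4*(-7 + 1/45) = 4*(-314/45) = -1256/45 ≈ -27.911)
-3 + l*5 = -3 - 1256/45*5 = -3 - 1256/9 = -1283/9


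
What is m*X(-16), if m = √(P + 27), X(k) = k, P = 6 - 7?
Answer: -16*√26 ≈ -81.584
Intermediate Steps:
P = -1
m = √26 (m = √(-1 + 27) = √26 ≈ 5.0990)
m*X(-16) = √26*(-16) = -16*√26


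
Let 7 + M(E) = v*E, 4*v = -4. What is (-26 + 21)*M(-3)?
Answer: 20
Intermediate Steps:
v = -1 (v = (¼)*(-4) = -1)
M(E) = -7 - E
(-26 + 21)*M(-3) = (-26 + 21)*(-7 - 1*(-3)) = -5*(-7 + 3) = -5*(-4) = 20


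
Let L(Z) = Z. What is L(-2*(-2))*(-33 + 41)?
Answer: 32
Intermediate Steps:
L(-2*(-2))*(-33 + 41) = (-2*(-2))*(-33 + 41) = 4*8 = 32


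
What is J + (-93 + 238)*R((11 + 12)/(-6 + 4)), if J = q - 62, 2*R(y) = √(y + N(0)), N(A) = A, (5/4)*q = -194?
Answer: -1086/5 + 145*I*√46/4 ≈ -217.2 + 245.86*I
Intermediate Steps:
q = -776/5 (q = (⅘)*(-194) = -776/5 ≈ -155.20)
R(y) = √y/2 (R(y) = √(y + 0)/2 = √y/2)
J = -1086/5 (J = -776/5 - 62 = -1086/5 ≈ -217.20)
J + (-93 + 238)*R((11 + 12)/(-6 + 4)) = -1086/5 + (-93 + 238)*(√((11 + 12)/(-6 + 4))/2) = -1086/5 + 145*(√(23/(-2))/2) = -1086/5 + 145*(√(23*(-½))/2) = -1086/5 + 145*(√(-23/2)/2) = -1086/5 + 145*((I*√46/2)/2) = -1086/5 + 145*(I*√46/4) = -1086/5 + 145*I*√46/4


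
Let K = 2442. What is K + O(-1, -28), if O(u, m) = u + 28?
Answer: 2469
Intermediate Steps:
O(u, m) = 28 + u
K + O(-1, -28) = 2442 + (28 - 1) = 2442 + 27 = 2469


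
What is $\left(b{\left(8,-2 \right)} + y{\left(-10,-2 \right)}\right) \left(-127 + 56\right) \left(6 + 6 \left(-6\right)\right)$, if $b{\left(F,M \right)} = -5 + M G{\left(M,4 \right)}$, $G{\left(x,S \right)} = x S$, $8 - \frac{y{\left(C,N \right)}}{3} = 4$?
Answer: $48990$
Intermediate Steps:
$y{\left(C,N \right)} = 12$ ($y{\left(C,N \right)} = 24 - 12 = 12$)
$G{\left(x,S \right)} = S x$
$b{\left(F,M \right)} = -5 + 4 M^{2}$ ($b{\left(F,M \right)} = -5 + M 4 M = -5 + 4 M^{2}$)
$\left(b{\left(8,-2 \right)} + y{\left(-10,-2 \right)}\right) \left(-127 + 56\right) \left(6 + 6 \left(-6\right)\right) = \left(\left(-5 + 4 \left(-2\right)^{2}\right) + 12\right) \left(-127 + 56\right) \left(6 + 6 \left(-6\right)\right) = \left(\left(-5 + 4 \cdot 4\right) + 12\right) \left(-71\right) \left(6 - 36\right) = \left(\left(-5 + 16\right) + 12\right) \left(-71\right) \left(-30\right) = \left(11 + 12\right) \left(-71\right) \left(-30\right) = 23 \left(-71\right) \left(-30\right) = \left(-1633\right) \left(-30\right) = 48990$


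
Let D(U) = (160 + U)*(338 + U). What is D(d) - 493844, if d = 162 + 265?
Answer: -44789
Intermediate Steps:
d = 427
D(d) - 493844 = (54080 + 427**2 + 498*427) - 493844 = (54080 + 182329 + 212646) - 493844 = 449055 - 493844 = -44789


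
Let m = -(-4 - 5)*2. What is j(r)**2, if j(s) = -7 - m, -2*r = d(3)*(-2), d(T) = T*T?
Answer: 625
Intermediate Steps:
d(T) = T**2
m = 18 (m = -(-9)*2 = -1*(-18) = 18)
r = 9 (r = -3**2*(-2)/2 = -9*(-2)/2 = -1/2*(-18) = 9)
j(s) = -25 (j(s) = -7 - 1*18 = -7 - 18 = -25)
j(r)**2 = (-25)**2 = 625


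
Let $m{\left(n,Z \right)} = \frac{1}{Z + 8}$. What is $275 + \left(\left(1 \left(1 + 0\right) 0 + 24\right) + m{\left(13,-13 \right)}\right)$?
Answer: $\frac{1494}{5} \approx 298.8$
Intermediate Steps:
$m{\left(n,Z \right)} = \frac{1}{8 + Z}$
$275 + \left(\left(1 \left(1 + 0\right) 0 + 24\right) + m{\left(13,-13 \right)}\right) = 275 + \left(\left(1 \left(1 + 0\right) 0 + 24\right) + \frac{1}{8 - 13}\right) = 275 + \left(\left(1 \cdot 1 \cdot 0 + 24\right) + \frac{1}{-5}\right) = 275 + \left(\left(1 \cdot 0 + 24\right) - \frac{1}{5}\right) = 275 + \left(\left(0 + 24\right) - \frac{1}{5}\right) = 275 + \left(24 - \frac{1}{5}\right) = 275 + \frac{119}{5} = \frac{1494}{5}$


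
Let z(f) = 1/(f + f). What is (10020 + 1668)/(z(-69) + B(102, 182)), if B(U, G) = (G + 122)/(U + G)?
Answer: 114519024/10417 ≈ 10993.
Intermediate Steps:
z(f) = 1/(2*f)
B(U, G) = (122 + G)/(G + U)
(10020 + 1668)/(z(-69) + B(102, 182)) = (10020 + 1668)/((½)/(-69) + (122 + 182)/(182 + 102)) = 11688/((½)*(-1/69) + 304/284) = 11688/(-1/138 + (1/284)*304) = 11688/(-1/138 + 76/71) = 11688/(10417/9798) = 11688*(9798/10417) = 114519024/10417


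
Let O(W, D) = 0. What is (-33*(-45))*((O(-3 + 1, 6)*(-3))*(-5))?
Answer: 0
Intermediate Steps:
(-33*(-45))*((O(-3 + 1, 6)*(-3))*(-5)) = (-33*(-45))*((0*(-3))*(-5)) = 1485*(0*(-5)) = 1485*0 = 0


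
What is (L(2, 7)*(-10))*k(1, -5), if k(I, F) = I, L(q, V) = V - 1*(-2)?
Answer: -90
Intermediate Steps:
L(q, V) = 2 + V (L(q, V) = V + 2 = 2 + V)
(L(2, 7)*(-10))*k(1, -5) = ((2 + 7)*(-10))*1 = (9*(-10))*1 = -90*1 = -90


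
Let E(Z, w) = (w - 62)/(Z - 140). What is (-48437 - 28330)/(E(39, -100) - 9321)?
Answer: 2584489/313753 ≈ 8.2373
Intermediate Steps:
E(Z, w) = (-62 + w)/(-140 + Z)
(-48437 - 28330)/(E(39, -100) - 9321) = (-48437 - 28330)/((-62 - 100)/(-140 + 39) - 9321) = -76767/(-162/(-101) - 9321) = -76767/(-1/101*(-162) - 9321) = -76767/(162/101 - 9321) = -76767/(-941259/101) = -76767*(-101/941259) = 2584489/313753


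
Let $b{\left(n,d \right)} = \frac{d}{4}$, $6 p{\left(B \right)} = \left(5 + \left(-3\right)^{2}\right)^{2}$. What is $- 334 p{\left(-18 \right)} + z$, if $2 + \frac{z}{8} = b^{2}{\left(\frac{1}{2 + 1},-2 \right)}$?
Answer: $- \frac{32774}{3} \approx -10925.0$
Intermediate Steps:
$p{\left(B \right)} = \frac{98}{3}$ ($p{\left(B \right)} = \frac{\left(5 + \left(-3\right)^{2}\right)^{2}}{6} = \frac{\left(5 + 9\right)^{2}}{6} = \frac{14^{2}}{6} = \frac{1}{6} \cdot 196 = \frac{98}{3}$)
$b{\left(n,d \right)} = \frac{d}{4}$ ($b{\left(n,d \right)} = d \frac{1}{4} = \frac{d}{4}$)
$z = -14$ ($z = -16 + 8 \left(\frac{1}{4} \left(-2\right)\right)^{2} = -16 + 8 \left(- \frac{1}{2}\right)^{2} = -16 + 8 \cdot \frac{1}{4} = -16 + 2 = -14$)
$- 334 p{\left(-18 \right)} + z = \left(-334\right) \frac{98}{3} - 14 = - \frac{32732}{3} - 14 = - \frac{32774}{3}$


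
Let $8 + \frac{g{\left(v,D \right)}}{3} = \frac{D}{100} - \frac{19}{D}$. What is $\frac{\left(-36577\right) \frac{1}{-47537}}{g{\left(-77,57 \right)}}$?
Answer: $- \frac{3657700}{110713673} \approx -0.033037$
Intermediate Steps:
$g{\left(v,D \right)} = -24 - \frac{57}{D} + \frac{3 D}{100}$ ($g{\left(v,D \right)} = -24 + 3 \left(\frac{D}{100} - \frac{19}{D}\right) = -24 + 3 \left(- \frac{19}{D} + \frac{D}{100}\right) = -24 + \left(- \frac{57}{D} + \frac{3 D}{100}\right) = -24 - \frac{57}{D} + \frac{3 D}{100}$)
$\frac{\left(-36577\right) \frac{1}{-47537}}{g{\left(-77,57 \right)}} = \frac{\left(-36577\right) \frac{1}{-47537}}{-24 - \frac{57}{57} + \frac{3}{100} \cdot 57} = \frac{\left(-36577\right) \left(- \frac{1}{47537}\right)}{-24 - 1 + \frac{171}{100}} = \frac{36577}{47537 \left(-24 - 1 + \frac{171}{100}\right)} = \frac{36577}{47537 \left(- \frac{2329}{100}\right)} = \frac{36577}{47537} \left(- \frac{100}{2329}\right) = - \frac{3657700}{110713673}$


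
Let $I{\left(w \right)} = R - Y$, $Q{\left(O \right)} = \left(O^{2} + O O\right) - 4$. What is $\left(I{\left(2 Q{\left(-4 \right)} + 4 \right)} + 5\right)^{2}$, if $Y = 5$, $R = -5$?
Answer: $25$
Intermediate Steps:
$Q{\left(O \right)} = -4 + 2 O^{2}$ ($Q{\left(O \right)} = \left(O^{2} + O^{2}\right) - 4 = 2 O^{2} - 4 = -4 + 2 O^{2}$)
$I{\left(w \right)} = -10$ ($I{\left(w \right)} = -5 - 5 = -10$)
$\left(I{\left(2 Q{\left(-4 \right)} + 4 \right)} + 5\right)^{2} = \left(-10 + 5\right)^{2} = \left(-5\right)^{2} = 25$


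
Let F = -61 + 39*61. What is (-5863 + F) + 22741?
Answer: 19196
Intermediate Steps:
F = 2318 (F = -61 + 2379 = 2318)
(-5863 + F) + 22741 = (-5863 + 2318) + 22741 = -3545 + 22741 = 19196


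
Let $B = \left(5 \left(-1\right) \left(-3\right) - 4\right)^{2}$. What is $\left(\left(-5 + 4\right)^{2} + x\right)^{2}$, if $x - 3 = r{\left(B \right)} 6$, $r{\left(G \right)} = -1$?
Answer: $4$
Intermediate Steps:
$B = 121$ ($B = \left(\left(-5\right) \left(-3\right) - 4\right)^{2} = \left(15 - 4\right)^{2} = 11^{2} = 121$)
$x = -3$ ($x = 3 - 6 = -3$)
$\left(\left(-5 + 4\right)^{2} + x\right)^{2} = \left(\left(-5 + 4\right)^{2} - 3\right)^{2} = \left(\left(-1\right)^{2} - 3\right)^{2} = \left(1 - 3\right)^{2} = \left(-2\right)^{2} = 4$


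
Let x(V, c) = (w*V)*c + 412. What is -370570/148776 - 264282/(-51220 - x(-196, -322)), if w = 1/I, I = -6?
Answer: 9031294087/2293753980 ≈ 3.9373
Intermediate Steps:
w = -⅙ (w = 1/(-6) = -⅙ ≈ -0.16667)
x(V, c) = 412 - V*c/6 (x(V, c) = (-V/6)*c + 412 = -V*c/6 + 412 = 412 - V*c/6)
-370570/148776 - 264282/(-51220 - x(-196, -322)) = -370570/148776 - 264282/(-51220 - (412 - ⅙*(-196)*(-322))) = -370570*1/148776 - 264282/(-51220 - (412 - 31556/3)) = -185285/74388 - 264282/(-51220 - 1*(-30320/3)) = -185285/74388 - 264282/(-51220 + 30320/3) = -185285/74388 - 264282/(-123340/3) = -185285/74388 - 264282*(-3/123340) = -185285/74388 + 396423/61670 = 9031294087/2293753980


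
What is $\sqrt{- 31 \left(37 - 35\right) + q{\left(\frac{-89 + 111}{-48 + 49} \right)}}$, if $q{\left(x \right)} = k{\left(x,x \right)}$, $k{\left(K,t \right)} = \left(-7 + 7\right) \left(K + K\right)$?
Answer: $i \sqrt{62} \approx 7.874 i$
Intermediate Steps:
$k{\left(K,t \right)} = 0$ ($k{\left(K,t \right)} = 0 \cdot 2 K = 0$)
$q{\left(x \right)} = 0$
$\sqrt{- 31 \left(37 - 35\right) + q{\left(\frac{-89 + 111}{-48 + 49} \right)}} = \sqrt{- 31 \left(37 - 35\right) + 0} = \sqrt{\left(-31\right) 2 + 0} = \sqrt{-62 + 0} = \sqrt{-62} = i \sqrt{62}$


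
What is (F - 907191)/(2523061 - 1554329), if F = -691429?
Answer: -399655/242183 ≈ -1.6502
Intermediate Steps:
(F - 907191)/(2523061 - 1554329) = (-691429 - 907191)/(2523061 - 1554329) = -1598620/968732 = -1598620*1/968732 = -399655/242183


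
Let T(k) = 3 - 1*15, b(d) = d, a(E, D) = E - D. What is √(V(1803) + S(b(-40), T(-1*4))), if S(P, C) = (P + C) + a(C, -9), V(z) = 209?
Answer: √154 ≈ 12.410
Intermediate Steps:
T(k) = -12 (T(k) = 3 - 15 = -12)
S(P, C) = 9 + P + 2*C (S(P, C) = (P + C) + (C - 1*(-9)) = (C + P) + (C + 9) = (C + P) + (9 + C) = 9 + P + 2*C)
√(V(1803) + S(b(-40), T(-1*4))) = √(209 + (9 - 40 + 2*(-12))) = √(209 + (9 - 40 - 24)) = √(209 - 55) = √154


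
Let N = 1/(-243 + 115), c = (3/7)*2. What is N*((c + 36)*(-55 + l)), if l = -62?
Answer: 15093/448 ≈ 33.690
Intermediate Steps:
c = 6/7 (c = (3*(1/7))*2 = (3/7)*2 = 6/7 ≈ 0.85714)
N = -1/128 (N = 1/(-128) = -1/128 ≈ -0.0078125)
N*((c + 36)*(-55 + l)) = -(6/7 + 36)*(-55 - 62)/128 = -129*(-117)/448 = -1/128*(-30186/7) = 15093/448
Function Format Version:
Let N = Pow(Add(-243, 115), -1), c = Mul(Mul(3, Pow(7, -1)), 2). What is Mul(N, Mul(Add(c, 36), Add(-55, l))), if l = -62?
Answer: Rational(15093, 448) ≈ 33.690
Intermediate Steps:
c = Rational(6, 7) (c = Mul(Mul(3, Rational(1, 7)), 2) = Mul(Rational(3, 7), 2) = Rational(6, 7) ≈ 0.85714)
N = Rational(-1, 128) (N = Pow(-128, -1) = Rational(-1, 128) ≈ -0.0078125)
Mul(N, Mul(Add(c, 36), Add(-55, l))) = Mul(Rational(-1, 128), Mul(Add(Rational(6, 7), 36), Add(-55, -62))) = Mul(Rational(-1, 128), Mul(Rational(258, 7), -117)) = Mul(Rational(-1, 128), Rational(-30186, 7)) = Rational(15093, 448)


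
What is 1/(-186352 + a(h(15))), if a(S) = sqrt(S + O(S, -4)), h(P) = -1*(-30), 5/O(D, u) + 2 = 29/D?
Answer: -1444228/269134776061 - sqrt(6045)/538269552122 ≈ -5.3663e-6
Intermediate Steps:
O(D, u) = 5/(-2 + 29/D)
h(P) = 30
a(S) = sqrt(S - 5*S/(-29 + 2*S))
1/(-186352 + a(h(15))) = 1/(-186352 + sqrt(2)*sqrt(30*(-17 + 30)/(-29 + 2*30))) = 1/(-186352 + sqrt(2)*sqrt(30*13/(-29 + 60))) = 1/(-186352 + sqrt(2)*sqrt(30*13/31)) = 1/(-186352 + sqrt(2)*sqrt(30*(1/31)*13)) = 1/(-186352 + sqrt(2)*sqrt(390/31)) = 1/(-186352 + sqrt(2)*(sqrt(12090)/31)) = 1/(-186352 + 2*sqrt(6045)/31)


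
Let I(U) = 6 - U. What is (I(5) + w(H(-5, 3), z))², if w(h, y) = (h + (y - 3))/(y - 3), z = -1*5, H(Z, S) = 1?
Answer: 225/64 ≈ 3.5156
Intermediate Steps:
z = -5
w(h, y) = (-3 + h + y)/(-3 + y) (w(h, y) = (h + (-3 + y))/(-3 + y) = (-3 + h + y)/(-3 + y))
(I(5) + w(H(-5, 3), z))² = ((6 - 1*5) + (-3 + 1 - 5)/(-3 - 5))² = ((6 - 5) - 7/(-8))² = (1 - ⅛*(-7))² = (1 + 7/8)² = (15/8)² = 225/64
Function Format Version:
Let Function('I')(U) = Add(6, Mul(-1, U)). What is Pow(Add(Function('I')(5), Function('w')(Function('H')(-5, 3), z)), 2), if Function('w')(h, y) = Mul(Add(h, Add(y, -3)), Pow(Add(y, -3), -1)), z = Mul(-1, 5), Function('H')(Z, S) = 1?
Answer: Rational(225, 64) ≈ 3.5156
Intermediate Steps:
z = -5
Function('w')(h, y) = Mul(Pow(Add(-3, y), -1), Add(-3, h, y)) (Function('w')(h, y) = Mul(Add(h, Add(-3, y)), Pow(Add(-3, y), -1)) = Mul(Add(-3, h, y), Pow(Add(-3, y), -1)) = Mul(Pow(Add(-3, y), -1), Add(-3, h, y)))
Pow(Add(Function('I')(5), Function('w')(Function('H')(-5, 3), z)), 2) = Pow(Add(Add(6, Mul(-1, 5)), Mul(Pow(Add(-3, -5), -1), Add(-3, 1, -5))), 2) = Pow(Add(Add(6, -5), Mul(Pow(-8, -1), -7)), 2) = Pow(Add(1, Mul(Rational(-1, 8), -7)), 2) = Pow(Add(1, Rational(7, 8)), 2) = Pow(Rational(15, 8), 2) = Rational(225, 64)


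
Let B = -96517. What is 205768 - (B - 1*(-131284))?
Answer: 171001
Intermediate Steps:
205768 - (B - 1*(-131284)) = 205768 - (-96517 - 1*(-131284)) = 205768 - (-96517 + 131284) = 205768 - 1*34767 = 205768 - 34767 = 171001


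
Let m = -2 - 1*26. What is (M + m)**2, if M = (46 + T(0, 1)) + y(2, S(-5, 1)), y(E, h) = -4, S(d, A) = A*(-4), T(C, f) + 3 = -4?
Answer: 49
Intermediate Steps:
T(C, f) = -7 (T(C, f) = -3 - 4 = -7)
S(d, A) = -4*A
m = -28 (m = -2 - 26 = -28)
M = 35 (M = (46 - 7) - 4 = 39 - 4 = 35)
(M + m)**2 = (35 - 28)**2 = 7**2 = 49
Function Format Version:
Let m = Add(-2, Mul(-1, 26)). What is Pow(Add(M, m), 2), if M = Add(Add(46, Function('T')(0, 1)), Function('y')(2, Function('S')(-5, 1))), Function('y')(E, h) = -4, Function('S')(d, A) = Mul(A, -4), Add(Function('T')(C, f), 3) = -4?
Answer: 49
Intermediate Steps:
Function('T')(C, f) = -7 (Function('T')(C, f) = Add(-3, -4) = -7)
Function('S')(d, A) = Mul(-4, A)
m = -28 (m = Add(-2, -26) = -28)
M = 35 (M = Add(Add(46, -7), -4) = Add(39, -4) = 35)
Pow(Add(M, m), 2) = Pow(Add(35, -28), 2) = Pow(7, 2) = 49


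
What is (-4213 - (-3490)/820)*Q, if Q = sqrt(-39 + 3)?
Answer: -1035351*I/41 ≈ -25252.0*I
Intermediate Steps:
Q = 6*I (Q = sqrt(-36) = 6*I ≈ 6.0*I)
(-4213 - (-3490)/820)*Q = (-4213 - (-3490)/820)*(6*I) = (-4213 - 1*(-349/82))*(6*I) = (-4213 + 349/82)*(6*I) = -1035351*I/41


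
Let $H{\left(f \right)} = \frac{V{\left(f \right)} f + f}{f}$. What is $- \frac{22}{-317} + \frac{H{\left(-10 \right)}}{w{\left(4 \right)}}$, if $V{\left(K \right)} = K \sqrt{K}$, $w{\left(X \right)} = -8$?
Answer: $- \frac{141}{2536} + \frac{5 i \sqrt{10}}{4} \approx -0.055599 + 3.9528 i$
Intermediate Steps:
$V{\left(K \right)} = K^{\frac{3}{2}}$
$H{\left(f \right)} = \frac{f + f^{\frac{5}{2}}}{f}$ ($H{\left(f \right)} = \frac{f^{\frac{3}{2}} f + f}{f} = \frac{f^{\frac{5}{2}} + f}{f} = \frac{f + f^{\frac{5}{2}}}{f}$)
$- \frac{22}{-317} + \frac{H{\left(-10 \right)}}{w{\left(4 \right)}} = - \frac{22}{-317} + \frac{1 + \left(-10\right)^{\frac{3}{2}}}{-8} = \left(-22\right) \left(- \frac{1}{317}\right) + \left(1 - 10 i \sqrt{10}\right) \left(- \frac{1}{8}\right) = \frac{22}{317} - \left(\frac{1}{8} - \frac{5 i \sqrt{10}}{4}\right) = - \frac{141}{2536} + \frac{5 i \sqrt{10}}{4}$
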